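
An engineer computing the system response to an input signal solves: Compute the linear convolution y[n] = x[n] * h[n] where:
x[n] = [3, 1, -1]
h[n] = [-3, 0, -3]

y[n] = sum_k x[k]*h[n-k]. Output length = len(x) + len(h) - 1 = 3 + 3 - 1 = 5.
y[0] = 3*-3 = -9
y[1] = 1*-3 + 3*0 = -3
y[2] = -1*-3 + 1*0 + 3*-3 = -6
y[3] = -1*0 + 1*-3 = -3
y[4] = -1*-3 = 3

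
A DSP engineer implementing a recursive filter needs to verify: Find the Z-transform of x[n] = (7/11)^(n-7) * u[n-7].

Time-shifting property: if X(z) = Z{x[n]}, then Z{x[n-d]} = z^(-d) * X(z)
X(z) = z/(z - 7/11) for x[n] = (7/11)^n * u[n]
Z{x[n-7]} = z^(-7) * z/(z - 7/11) = z^(-6)/(z - 7/11)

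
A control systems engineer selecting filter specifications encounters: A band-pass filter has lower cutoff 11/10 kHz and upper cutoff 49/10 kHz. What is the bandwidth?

Bandwidth = f_high - f_low
= 49/10 kHz - 11/10 kHz = 19/5 kHz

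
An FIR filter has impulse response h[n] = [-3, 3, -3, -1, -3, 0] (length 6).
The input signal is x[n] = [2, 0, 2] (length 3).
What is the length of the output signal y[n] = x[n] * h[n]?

For linear convolution, the output length is:
len(y) = len(x) + len(h) - 1 = 3 + 6 - 1 = 8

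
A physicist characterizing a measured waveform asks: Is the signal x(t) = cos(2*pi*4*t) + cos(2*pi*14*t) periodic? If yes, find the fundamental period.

f1 = 4 Hz, f2 = 14 Hz
Period T1 = 1/4, T2 = 1/14
Ratio T1/T2 = 14/4, which is rational.
The signal is periodic with fundamental period T = 1/GCD(4,14) = 1/2 s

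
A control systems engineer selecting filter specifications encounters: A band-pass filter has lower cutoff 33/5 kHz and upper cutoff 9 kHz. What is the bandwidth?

Bandwidth = f_high - f_low
= 9 kHz - 33/5 kHz = 12/5 kHz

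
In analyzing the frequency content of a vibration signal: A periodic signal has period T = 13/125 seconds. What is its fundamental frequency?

The fundamental frequency is the reciprocal of the period.
f = 1/T = 1/(13/125) = 125/13 Hz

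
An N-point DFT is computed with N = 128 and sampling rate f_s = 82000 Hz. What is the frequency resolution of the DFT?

DFT frequency resolution = f_s / N
= 82000 / 128 = 5125/8 Hz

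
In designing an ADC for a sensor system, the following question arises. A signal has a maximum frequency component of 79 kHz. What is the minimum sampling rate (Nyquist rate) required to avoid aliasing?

By the Nyquist-Shannon sampling theorem,
the minimum sampling rate (Nyquist rate) must be at least 2 * f_max.
Nyquist rate = 2 * 79 kHz = 158 kHz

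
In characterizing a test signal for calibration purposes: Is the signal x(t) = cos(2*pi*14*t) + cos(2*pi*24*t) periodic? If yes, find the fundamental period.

f1 = 14 Hz, f2 = 24 Hz
Period T1 = 1/14, T2 = 1/24
Ratio T1/T2 = 24/14, which is rational.
The signal is periodic with fundamental period T = 1/GCD(14,24) = 1/2 s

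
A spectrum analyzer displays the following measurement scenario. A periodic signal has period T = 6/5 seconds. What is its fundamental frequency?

The fundamental frequency is the reciprocal of the period.
f = 1/T = 1/(6/5) = 5/6 Hz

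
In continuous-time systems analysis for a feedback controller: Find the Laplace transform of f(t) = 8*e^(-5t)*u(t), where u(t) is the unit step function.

Standard Laplace transform pair:
e^(-at)*u(t) <-> 1/(s+a)
With a = 5: L{8*e^(-5t)*u(t)} = 8/(s+5), ROC: Re(s) > -5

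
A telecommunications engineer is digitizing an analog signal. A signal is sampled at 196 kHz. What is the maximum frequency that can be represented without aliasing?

The maximum frequency that can be represented without aliasing
is the Nyquist frequency: f_max = f_s / 2 = 196 kHz / 2 = 98 kHz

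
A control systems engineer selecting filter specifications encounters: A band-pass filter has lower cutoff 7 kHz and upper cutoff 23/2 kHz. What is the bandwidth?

Bandwidth = f_high - f_low
= 23/2 kHz - 7 kHz = 9/2 kHz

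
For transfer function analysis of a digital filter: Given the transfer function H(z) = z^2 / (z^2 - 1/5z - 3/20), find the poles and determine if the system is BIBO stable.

Poles are roots of the denominator: z^2 - 1/5z - 3/20 = 0.
Quadratic formula: z = [-(-1/5) +/- sqrt((-1/5)^2 - 4*(-3/20))] / 2
Discriminant = 1/25 + 3/5 = 16/25; sqrt = 4/5.
z = (1/5 +/- 4/5) / 2 => z = 1/2 or z = -3/10.
|p1| = 1/2, |p2| = 3/10.
For BIBO stability, all poles must lie inside the unit circle (|p| < 1).
System is STABLE since both |p| < 1.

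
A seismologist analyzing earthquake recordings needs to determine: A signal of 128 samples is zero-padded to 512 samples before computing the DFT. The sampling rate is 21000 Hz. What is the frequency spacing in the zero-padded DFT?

Original DFT: N = 128, resolution = f_s/N = 21000/128 = 2625/16 Hz
Zero-padded DFT: N = 512, resolution = f_s/N = 21000/512 = 2625/64 Hz
Zero-padding interpolates the spectrum (finer frequency grid)
but does NOT improve the true spectral resolution (ability to resolve close frequencies).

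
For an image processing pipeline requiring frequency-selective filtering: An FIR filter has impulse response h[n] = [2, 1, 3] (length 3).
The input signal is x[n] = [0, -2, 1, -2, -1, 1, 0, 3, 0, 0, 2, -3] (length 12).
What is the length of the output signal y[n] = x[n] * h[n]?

For linear convolution, the output length is:
len(y) = len(x) + len(h) - 1 = 12 + 3 - 1 = 14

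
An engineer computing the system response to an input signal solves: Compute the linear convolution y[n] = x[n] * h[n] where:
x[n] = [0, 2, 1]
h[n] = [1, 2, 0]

y[n] = sum_k x[k]*h[n-k]. Output length = len(x) + len(h) - 1 = 3 + 3 - 1 = 5.
y[0] = 0*1 = 0
y[1] = 2*1 + 0*2 = 2
y[2] = 1*1 + 2*2 + 0*0 = 5
y[3] = 1*2 + 2*0 = 2
y[4] = 1*0 = 0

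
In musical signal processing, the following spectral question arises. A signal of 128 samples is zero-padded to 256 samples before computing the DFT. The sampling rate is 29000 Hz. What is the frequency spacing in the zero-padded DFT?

Original DFT: N = 128, resolution = f_s/N = 29000/128 = 3625/16 Hz
Zero-padded DFT: N = 256, resolution = f_s/N = 29000/256 = 3625/32 Hz
Zero-padding interpolates the spectrum (finer frequency grid)
but does NOT improve the true spectral resolution (ability to resolve close frequencies).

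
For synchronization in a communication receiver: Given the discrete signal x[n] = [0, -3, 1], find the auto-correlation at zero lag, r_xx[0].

The auto-correlation at zero lag r_xx[0] equals the signal energy.
r_xx[0] = sum of x[n]^2 = 0^2 + (-3)^2 + 1^2
= 0 + 9 + 1 = 10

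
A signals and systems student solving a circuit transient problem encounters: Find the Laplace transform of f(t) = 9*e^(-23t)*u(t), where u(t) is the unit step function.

Standard Laplace transform pair:
e^(-at)*u(t) <-> 1/(s+a)
With a = 23: L{9*e^(-23t)*u(t)} = 9/(s+23), ROC: Re(s) > -23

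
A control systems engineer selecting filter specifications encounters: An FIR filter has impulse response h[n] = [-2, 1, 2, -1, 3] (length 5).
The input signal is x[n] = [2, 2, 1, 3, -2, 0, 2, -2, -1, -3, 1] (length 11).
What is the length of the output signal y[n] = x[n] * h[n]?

For linear convolution, the output length is:
len(y) = len(x) + len(h) - 1 = 11 + 5 - 1 = 15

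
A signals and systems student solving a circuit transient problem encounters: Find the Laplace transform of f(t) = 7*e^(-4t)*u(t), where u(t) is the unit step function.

Standard Laplace transform pair:
e^(-at)*u(t) <-> 1/(s+a)
With a = 4: L{7*e^(-4t)*u(t)} = 7/(s+4), ROC: Re(s) > -4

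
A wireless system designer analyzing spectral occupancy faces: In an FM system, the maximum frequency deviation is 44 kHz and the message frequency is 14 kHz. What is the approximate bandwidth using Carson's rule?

Carson's rule: BW = 2*(delta_f + f_m)
= 2*(44 + 14) kHz = 116 kHz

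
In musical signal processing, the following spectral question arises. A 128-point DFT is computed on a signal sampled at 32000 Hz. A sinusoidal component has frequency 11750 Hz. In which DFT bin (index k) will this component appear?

DFT frequency resolution = f_s/N = 32000/128 = 250 Hz
Bin index k = f_signal / resolution = 11750 / 250 = 47
The signal frequency 11750 Hz falls in DFT bin k = 47.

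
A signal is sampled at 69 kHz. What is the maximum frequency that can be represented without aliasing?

The maximum frequency that can be represented without aliasing
is the Nyquist frequency: f_max = f_s / 2 = 69 kHz / 2 = 69/2 kHz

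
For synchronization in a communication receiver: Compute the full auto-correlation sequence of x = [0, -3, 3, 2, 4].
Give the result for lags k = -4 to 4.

r_xx[k] = sum_m x[m]*x[m+k], indexed from 0, for k = -4 to 4:
  r_xx[-4] = x[4]*x[0] = 0
  r_xx[-3] = x[3]*x[0] + x[4]*x[1] = -12
  r_xx[-2] = x[2]*x[0] + x[3]*x[1] + x[4]*x[2] = 6
  r_xx[-1] = x[1]*x[0] + x[2]*x[1] + x[3]*x[2] + x[4]*x[3] = 5
  r_xx[0] = x[0]*x[0] + x[1]*x[1] + x[2]*x[2] + x[3]*x[3] + x[4]*x[4] = 38
  r_xx[1] = x[0]*x[1] + x[1]*x[2] + x[2]*x[3] + x[3]*x[4] = 5
  r_xx[2] = x[0]*x[2] + x[1]*x[3] + x[2]*x[4] = 6
  r_xx[3] = x[0]*x[3] + x[1]*x[4] = -12
  r_xx[4] = x[0]*x[4] = 0
r_xx = [0, -12, 6, 5, 38, 5, 6, -12, 0]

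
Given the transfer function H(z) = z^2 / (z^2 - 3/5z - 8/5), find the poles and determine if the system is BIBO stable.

Poles are roots of the denominator: z^2 - 3/5z - 8/5 = 0.
Quadratic formula: z = [-(-3/5) +/- sqrt((-3/5)^2 - 4*(-8/5))] / 2
Discriminant = 9/25 + 32/5 = 169/25; sqrt = 13/5.
z = (3/5 +/- 13/5) / 2 => z = 8/5 or z = -1.
|p1| = 1, |p2| = 8/5.
For BIBO stability, all poles must lie inside the unit circle (|p| < 1).
System is UNSTABLE since at least one |p| >= 1.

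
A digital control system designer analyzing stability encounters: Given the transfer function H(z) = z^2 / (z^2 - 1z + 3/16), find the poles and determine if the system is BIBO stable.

Poles are roots of the denominator: z^2 - 1z + 3/16 = 0.
Quadratic formula: z = [-(-1) +/- sqrt((-1)^2 - 4*(3/16))] / 2
Discriminant = 1 - 3/4 = 1/4; sqrt = 1/2.
z = (1 +/- 1/2) / 2 => z = 3/4 or z = 1/4.
|p1| = 1/4, |p2| = 3/4.
For BIBO stability, all poles must lie inside the unit circle (|p| < 1).
System is STABLE since both |p| < 1.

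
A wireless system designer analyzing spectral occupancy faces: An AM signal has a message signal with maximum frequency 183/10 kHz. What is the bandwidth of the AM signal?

In AM (double-sideband), the bandwidth is twice the message frequency.
BW = 2 * f_m = 2 * 183/10 kHz = 183/5 kHz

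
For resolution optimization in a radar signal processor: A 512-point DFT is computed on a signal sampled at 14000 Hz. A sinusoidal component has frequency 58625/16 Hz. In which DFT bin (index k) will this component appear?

DFT frequency resolution = f_s/N = 14000/512 = 875/32 Hz
Bin index k = f_signal / resolution = 58625/16 / 875/32 = 134
The signal frequency 58625/16 Hz falls in DFT bin k = 134.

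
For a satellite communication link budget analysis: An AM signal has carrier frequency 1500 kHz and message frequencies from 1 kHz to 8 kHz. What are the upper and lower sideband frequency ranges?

Upper sideband (USB) = fc + [fm_low, fm_high] = 1500 + [1, 8] = [1501, 1508] kHz
Lower sideband (LSB) = fc - [fm_high, fm_low] = 1500 - [8, 1] = [1492, 1499] kHz
Total occupied spectrum: 1492 kHz to 1508 kHz (plus carrier at 1500 kHz)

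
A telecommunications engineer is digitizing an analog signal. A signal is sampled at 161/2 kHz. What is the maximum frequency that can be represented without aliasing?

The maximum frequency that can be represented without aliasing
is the Nyquist frequency: f_max = f_s / 2 = 161/2 kHz / 2 = 161/4 kHz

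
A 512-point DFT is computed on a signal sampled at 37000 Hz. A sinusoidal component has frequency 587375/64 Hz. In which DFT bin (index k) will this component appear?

DFT frequency resolution = f_s/N = 37000/512 = 4625/64 Hz
Bin index k = f_signal / resolution = 587375/64 / 4625/64 = 127
The signal frequency 587375/64 Hz falls in DFT bin k = 127.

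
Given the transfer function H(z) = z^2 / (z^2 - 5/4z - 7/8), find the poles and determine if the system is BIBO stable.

Poles are roots of the denominator: z^2 - 5/4z - 7/8 = 0.
Quadratic formula: z = [-(-5/4) +/- sqrt((-5/4)^2 - 4*(-7/8))] / 2
Discriminant = 25/16 + 7/2 = 81/16; sqrt = 9/4.
z = (5/4 +/- 9/4) / 2 => z = 7/4 or z = -1/2.
|p1| = 7/4, |p2| = 1/2.
For BIBO stability, all poles must lie inside the unit circle (|p| < 1).
System is UNSTABLE since at least one |p| >= 1.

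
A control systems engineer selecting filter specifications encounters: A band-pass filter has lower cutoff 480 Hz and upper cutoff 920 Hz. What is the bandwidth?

Bandwidth = f_high - f_low
= 920 Hz - 480 Hz = 440 Hz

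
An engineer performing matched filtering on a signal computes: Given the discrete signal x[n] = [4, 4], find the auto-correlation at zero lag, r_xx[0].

The auto-correlation at zero lag r_xx[0] equals the signal energy.
r_xx[0] = sum of x[n]^2 = 4^2 + 4^2
= 16 + 16 = 32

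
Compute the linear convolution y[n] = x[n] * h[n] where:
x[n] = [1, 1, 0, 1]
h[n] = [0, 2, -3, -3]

y[n] = sum_k x[k]*h[n-k]. Output length = len(x) + len(h) - 1 = 4 + 4 - 1 = 7.
y[0] = 1*0 = 0
y[1] = 1*0 + 1*2 = 2
y[2] = 0*0 + 1*2 + 1*-3 = -1
y[3] = 1*0 + 0*2 + 1*-3 + 1*-3 = -6
y[4] = 1*2 + 0*-3 + 1*-3 = -1
y[5] = 1*-3 + 0*-3 = -3
y[6] = 1*-3 = -3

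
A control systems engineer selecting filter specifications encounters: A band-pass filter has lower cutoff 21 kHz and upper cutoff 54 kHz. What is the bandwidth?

Bandwidth = f_high - f_low
= 54 kHz - 21 kHz = 33 kHz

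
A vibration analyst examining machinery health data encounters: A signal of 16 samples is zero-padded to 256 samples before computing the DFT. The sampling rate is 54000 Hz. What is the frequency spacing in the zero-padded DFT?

Original DFT: N = 16, resolution = f_s/N = 54000/16 = 3375 Hz
Zero-padded DFT: N = 256, resolution = f_s/N = 54000/256 = 3375/16 Hz
Zero-padding interpolates the spectrum (finer frequency grid)
but does NOT improve the true spectral resolution (ability to resolve close frequencies).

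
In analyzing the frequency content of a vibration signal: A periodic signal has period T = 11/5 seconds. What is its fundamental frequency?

The fundamental frequency is the reciprocal of the period.
f = 1/T = 1/(11/5) = 5/11 Hz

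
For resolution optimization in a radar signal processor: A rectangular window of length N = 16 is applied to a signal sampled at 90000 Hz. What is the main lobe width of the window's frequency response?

For a rectangular window of length N,
the main lobe width in frequency is 2*f_s/N.
= 2*90000/16 = 11250 Hz
This determines the minimum frequency separation for resolving two sinusoids.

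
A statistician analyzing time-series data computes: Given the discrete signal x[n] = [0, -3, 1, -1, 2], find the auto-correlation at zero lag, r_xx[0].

The auto-correlation at zero lag r_xx[0] equals the signal energy.
r_xx[0] = sum of x[n]^2 = 0^2 + (-3)^2 + 1^2 + (-1)^2 + 2^2
= 0 + 9 + 1 + 1 + 4 = 15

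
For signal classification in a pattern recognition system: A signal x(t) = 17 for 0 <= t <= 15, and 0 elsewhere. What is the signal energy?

Energy = integral of |x(t)|^2 dt over the signal duration
= 17^2 * 15 = 289 * 15 = 4335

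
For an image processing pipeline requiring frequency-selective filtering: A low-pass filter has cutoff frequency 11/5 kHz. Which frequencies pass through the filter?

A low-pass filter passes all frequencies below the cutoff frequency 11/5 kHz and attenuates higher frequencies.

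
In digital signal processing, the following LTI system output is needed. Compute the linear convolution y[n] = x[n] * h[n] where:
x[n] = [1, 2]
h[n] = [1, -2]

y[n] = sum_k x[k]*h[n-k]. Output length = len(x) + len(h) - 1 = 2 + 2 - 1 = 3.
y[0] = 1*1 = 1
y[1] = 2*1 + 1*-2 = 0
y[2] = 2*-2 = -4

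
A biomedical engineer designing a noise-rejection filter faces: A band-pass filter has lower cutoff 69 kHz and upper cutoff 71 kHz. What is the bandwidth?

Bandwidth = f_high - f_low
= 71 kHz - 69 kHz = 2 kHz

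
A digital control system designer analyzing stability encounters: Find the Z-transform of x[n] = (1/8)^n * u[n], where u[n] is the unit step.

The Z-transform of a^n * u[n] is z/(z-a) for |z| > |a|.
Here a = 1/8, so X(z) = z/(z - (1/8)) = 8z/(8z - 1)
ROC: |z| > 1/8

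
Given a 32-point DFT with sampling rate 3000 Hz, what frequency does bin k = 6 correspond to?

The frequency of DFT bin k is: f_k = k * f_s / N
f_6 = 6 * 3000 / 32 = 1125/2 Hz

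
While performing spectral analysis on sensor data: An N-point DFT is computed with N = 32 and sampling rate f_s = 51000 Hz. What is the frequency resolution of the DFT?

DFT frequency resolution = f_s / N
= 51000 / 32 = 6375/4 Hz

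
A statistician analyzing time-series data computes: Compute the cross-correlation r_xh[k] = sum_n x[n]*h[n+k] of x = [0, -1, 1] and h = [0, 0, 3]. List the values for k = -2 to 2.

Both sequences indexed from 0 and zero outside their support.
Lags with overlap: k = -2 to 2.
  r_xh[-2] = x[2]*h[0] = 0
  r_xh[-1] = x[1]*h[0] + x[2]*h[1] = 0
  r_xh[0] = x[0]*h[0] + x[1]*h[1] + x[2]*h[2] = 3
  r_xh[1] = x[0]*h[1] + x[1]*h[2] = -3
  r_xh[2] = x[0]*h[2] = 0
r_xh = [0, 0, 3, -3, 0] (for k = -2, ..., 2)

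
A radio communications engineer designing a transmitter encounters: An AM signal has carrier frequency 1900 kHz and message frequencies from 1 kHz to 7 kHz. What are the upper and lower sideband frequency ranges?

Upper sideband (USB) = fc + [fm_low, fm_high] = 1900 + [1, 7] = [1901, 1907] kHz
Lower sideband (LSB) = fc - [fm_high, fm_low] = 1900 - [7, 1] = [1893, 1899] kHz
Total occupied spectrum: 1893 kHz to 1907 kHz (plus carrier at 1900 kHz)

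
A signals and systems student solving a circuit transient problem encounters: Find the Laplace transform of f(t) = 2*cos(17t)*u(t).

Standard pair: cos(wt)*u(t) <-> s/(s^2+w^2)
With w = 17: L{2*cos(17t)*u(t)} = 2s/(s^2+289)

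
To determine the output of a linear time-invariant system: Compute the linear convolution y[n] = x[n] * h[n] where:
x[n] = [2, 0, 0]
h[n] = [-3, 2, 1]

y[n] = sum_k x[k]*h[n-k]. Output length = len(x) + len(h) - 1 = 3 + 3 - 1 = 5.
y[0] = 2*-3 = -6
y[1] = 0*-3 + 2*2 = 4
y[2] = 0*-3 + 0*2 + 2*1 = 2
y[3] = 0*2 + 0*1 = 0
y[4] = 0*1 = 0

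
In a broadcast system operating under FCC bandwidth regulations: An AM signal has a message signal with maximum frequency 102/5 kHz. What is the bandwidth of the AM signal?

In AM (double-sideband), the bandwidth is twice the message frequency.
BW = 2 * f_m = 2 * 102/5 kHz = 204/5 kHz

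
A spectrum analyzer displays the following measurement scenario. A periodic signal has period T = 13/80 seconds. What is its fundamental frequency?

The fundamental frequency is the reciprocal of the period.
f = 1/T = 1/(13/80) = 80/13 Hz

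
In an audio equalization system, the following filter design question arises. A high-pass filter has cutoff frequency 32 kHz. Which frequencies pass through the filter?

A high-pass filter passes all frequencies above the cutoff frequency 32 kHz and attenuates lower frequencies.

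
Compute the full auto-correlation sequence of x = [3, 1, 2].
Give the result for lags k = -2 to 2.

r_xx[k] = sum_m x[m]*x[m+k], indexed from 0, for k = -2 to 2:
  r_xx[-2] = x[2]*x[0] = 6
  r_xx[-1] = x[1]*x[0] + x[2]*x[1] = 5
  r_xx[0] = x[0]*x[0] + x[1]*x[1] + x[2]*x[2] = 14
  r_xx[1] = x[0]*x[1] + x[1]*x[2] = 5
  r_xx[2] = x[0]*x[2] = 6
r_xx = [6, 5, 14, 5, 6]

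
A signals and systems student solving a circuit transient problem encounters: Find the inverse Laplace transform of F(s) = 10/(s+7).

Standard pair: k/(s+a) <-> k*e^(-at)*u(t)
With k=10, a=7: f(t) = 10*e^(-7t)*u(t)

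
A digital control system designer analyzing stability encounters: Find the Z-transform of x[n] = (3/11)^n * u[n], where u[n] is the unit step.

The Z-transform of a^n * u[n] is z/(z-a) for |z| > |a|.
Here a = 3/11, so X(z) = z/(z - (3/11)) = 11z/(11z - 3)
ROC: |z| > 3/11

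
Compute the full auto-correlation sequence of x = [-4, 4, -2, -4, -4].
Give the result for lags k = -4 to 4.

r_xx[k] = sum_m x[m]*x[m+k], indexed from 0, for k = -4 to 4:
  r_xx[-4] = x[4]*x[0] = 16
  r_xx[-3] = x[3]*x[0] + x[4]*x[1] = 0
  r_xx[-2] = x[2]*x[0] + x[3]*x[1] + x[4]*x[2] = 0
  r_xx[-1] = x[1]*x[0] + x[2]*x[1] + x[3]*x[2] + x[4]*x[3] = 0
  r_xx[0] = x[0]*x[0] + x[1]*x[1] + x[2]*x[2] + x[3]*x[3] + x[4]*x[4] = 68
  r_xx[1] = x[0]*x[1] + x[1]*x[2] + x[2]*x[3] + x[3]*x[4] = 0
  r_xx[2] = x[0]*x[2] + x[1]*x[3] + x[2]*x[4] = 0
  r_xx[3] = x[0]*x[3] + x[1]*x[4] = 0
  r_xx[4] = x[0]*x[4] = 16
r_xx = [16, 0, 0, 0, 68, 0, 0, 0, 16]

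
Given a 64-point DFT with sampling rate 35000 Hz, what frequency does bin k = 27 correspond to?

The frequency of DFT bin k is: f_k = k * f_s / N
f_27 = 27 * 35000 / 64 = 118125/8 Hz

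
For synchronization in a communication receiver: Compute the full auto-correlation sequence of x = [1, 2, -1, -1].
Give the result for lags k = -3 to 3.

r_xx[k] = sum_m x[m]*x[m+k], indexed from 0, for k = -3 to 3:
  r_xx[-3] = x[3]*x[0] = -1
  r_xx[-2] = x[2]*x[0] + x[3]*x[1] = -3
  r_xx[-1] = x[1]*x[0] + x[2]*x[1] + x[3]*x[2] = 1
  r_xx[0] = x[0]*x[0] + x[1]*x[1] + x[2]*x[2] + x[3]*x[3] = 7
  r_xx[1] = x[0]*x[1] + x[1]*x[2] + x[2]*x[3] = 1
  r_xx[2] = x[0]*x[2] + x[1]*x[3] = -3
  r_xx[3] = x[0]*x[3] = -1
r_xx = [-1, -3, 1, 7, 1, -3, -1]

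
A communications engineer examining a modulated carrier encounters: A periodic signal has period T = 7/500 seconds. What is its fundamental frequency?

The fundamental frequency is the reciprocal of the period.
f = 1/T = 1/(7/500) = 500/7 Hz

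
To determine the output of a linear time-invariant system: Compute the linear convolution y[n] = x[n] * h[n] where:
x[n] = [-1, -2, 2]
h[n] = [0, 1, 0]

y[n] = sum_k x[k]*h[n-k]. Output length = len(x) + len(h) - 1 = 3 + 3 - 1 = 5.
y[0] = -1*0 = 0
y[1] = -2*0 + -1*1 = -1
y[2] = 2*0 + -2*1 + -1*0 = -2
y[3] = 2*1 + -2*0 = 2
y[4] = 2*0 = 0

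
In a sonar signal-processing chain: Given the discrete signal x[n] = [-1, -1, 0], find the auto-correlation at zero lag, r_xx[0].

The auto-correlation at zero lag r_xx[0] equals the signal energy.
r_xx[0] = sum of x[n]^2 = (-1)^2 + (-1)^2 + 0^2
= 1 + 1 + 0 = 2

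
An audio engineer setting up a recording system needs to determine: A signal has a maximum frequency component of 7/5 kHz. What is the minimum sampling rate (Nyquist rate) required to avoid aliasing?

By the Nyquist-Shannon sampling theorem,
the minimum sampling rate (Nyquist rate) must be at least 2 * f_max.
Nyquist rate = 2 * 7/5 kHz = 14/5 kHz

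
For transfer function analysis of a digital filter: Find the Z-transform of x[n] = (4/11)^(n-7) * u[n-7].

Time-shifting property: if X(z) = Z{x[n]}, then Z{x[n-d]} = z^(-d) * X(z)
X(z) = z/(z - 4/11) for x[n] = (4/11)^n * u[n]
Z{x[n-7]} = z^(-7) * z/(z - 4/11) = z^(-6)/(z - 4/11)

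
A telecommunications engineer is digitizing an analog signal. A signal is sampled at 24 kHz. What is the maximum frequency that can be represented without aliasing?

The maximum frequency that can be represented without aliasing
is the Nyquist frequency: f_max = f_s / 2 = 24 kHz / 2 = 12 kHz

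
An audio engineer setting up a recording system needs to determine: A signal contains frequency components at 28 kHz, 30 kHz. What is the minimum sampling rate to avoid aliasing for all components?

The highest frequency component is f_max = 30 kHz.
Nyquist rate = 2 * f_max = 2 * 30 kHz = 60 kHz.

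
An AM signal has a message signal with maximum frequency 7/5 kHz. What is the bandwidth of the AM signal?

In AM (double-sideband), the bandwidth is twice the message frequency.
BW = 2 * f_m = 2 * 7/5 kHz = 14/5 kHz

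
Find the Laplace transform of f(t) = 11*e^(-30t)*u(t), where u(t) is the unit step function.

Standard Laplace transform pair:
e^(-at)*u(t) <-> 1/(s+a)
With a = 30: L{11*e^(-30t)*u(t)} = 11/(s+30), ROC: Re(s) > -30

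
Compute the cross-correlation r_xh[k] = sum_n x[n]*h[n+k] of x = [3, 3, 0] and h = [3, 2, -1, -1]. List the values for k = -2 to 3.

Both sequences indexed from 0 and zero outside their support.
Lags with overlap: k = -2 to 3.
  r_xh[-2] = x[2]*h[0] = 0
  r_xh[-1] = x[1]*h[0] + x[2]*h[1] = 9
  r_xh[0] = x[0]*h[0] + x[1]*h[1] + x[2]*h[2] = 15
  r_xh[1] = x[0]*h[1] + x[1]*h[2] + x[2]*h[3] = 3
  r_xh[2] = x[0]*h[2] + x[1]*h[3] = -6
  r_xh[3] = x[0]*h[3] = -3
r_xh = [0, 9, 15, 3, -6, -3] (for k = -2, ..., 3)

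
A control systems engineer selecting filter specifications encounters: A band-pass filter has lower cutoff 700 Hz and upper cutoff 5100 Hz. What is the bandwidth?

Bandwidth = f_high - f_low
= 5100 Hz - 700 Hz = 4400 Hz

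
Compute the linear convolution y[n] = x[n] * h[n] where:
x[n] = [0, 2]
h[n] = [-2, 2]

y[n] = sum_k x[k]*h[n-k]. Output length = len(x) + len(h) - 1 = 2 + 2 - 1 = 3.
y[0] = 0*-2 = 0
y[1] = 2*-2 + 0*2 = -4
y[2] = 2*2 = 4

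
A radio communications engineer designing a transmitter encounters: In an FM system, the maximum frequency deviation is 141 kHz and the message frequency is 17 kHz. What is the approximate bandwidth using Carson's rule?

Carson's rule: BW = 2*(delta_f + f_m)
= 2*(141 + 17) kHz = 316 kHz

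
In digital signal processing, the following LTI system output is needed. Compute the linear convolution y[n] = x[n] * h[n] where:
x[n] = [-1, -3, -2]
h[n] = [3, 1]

y[n] = sum_k x[k]*h[n-k]. Output length = len(x) + len(h) - 1 = 3 + 2 - 1 = 4.
y[0] = -1*3 = -3
y[1] = -3*3 + -1*1 = -10
y[2] = -2*3 + -3*1 = -9
y[3] = -2*1 = -2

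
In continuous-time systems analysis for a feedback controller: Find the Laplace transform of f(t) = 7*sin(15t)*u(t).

Standard pair: sin(wt)*u(t) <-> w/(s^2+w^2)
With w = 15: L{7*sin(15t)*u(t)} = 105/(s^2+225)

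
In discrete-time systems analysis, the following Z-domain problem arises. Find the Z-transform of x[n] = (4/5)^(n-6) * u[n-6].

Time-shifting property: if X(z) = Z{x[n]}, then Z{x[n-d]} = z^(-d) * X(z)
X(z) = z/(z - 4/5) for x[n] = (4/5)^n * u[n]
Z{x[n-6]} = z^(-6) * z/(z - 4/5) = z^(-5)/(z - 4/5)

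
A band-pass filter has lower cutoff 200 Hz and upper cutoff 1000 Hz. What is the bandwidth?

Bandwidth = f_high - f_low
= 1000 Hz - 200 Hz = 800 Hz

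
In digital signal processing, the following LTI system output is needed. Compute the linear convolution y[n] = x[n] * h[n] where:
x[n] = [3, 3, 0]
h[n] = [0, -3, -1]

y[n] = sum_k x[k]*h[n-k]. Output length = len(x) + len(h) - 1 = 3 + 3 - 1 = 5.
y[0] = 3*0 = 0
y[1] = 3*0 + 3*-3 = -9
y[2] = 0*0 + 3*-3 + 3*-1 = -12
y[3] = 0*-3 + 3*-1 = -3
y[4] = 0*-1 = 0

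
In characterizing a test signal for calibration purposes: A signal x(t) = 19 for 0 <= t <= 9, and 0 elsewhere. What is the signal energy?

Energy = integral of |x(t)|^2 dt over the signal duration
= 19^2 * 9 = 361 * 9 = 3249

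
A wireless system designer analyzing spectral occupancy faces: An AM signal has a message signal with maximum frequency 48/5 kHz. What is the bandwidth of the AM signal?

In AM (double-sideband), the bandwidth is twice the message frequency.
BW = 2 * f_m = 2 * 48/5 kHz = 96/5 kHz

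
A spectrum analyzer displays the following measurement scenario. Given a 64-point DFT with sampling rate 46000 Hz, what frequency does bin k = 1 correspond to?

The frequency of DFT bin k is: f_k = k * f_s / N
f_1 = 1 * 46000 / 64 = 2875/4 Hz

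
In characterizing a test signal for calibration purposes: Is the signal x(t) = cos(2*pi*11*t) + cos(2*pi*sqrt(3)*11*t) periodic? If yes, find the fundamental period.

f1 = 11 Hz, f2 = 11*sqrt(3) Hz
Ratio f2/f1 = sqrt(3), which is irrational.
Since the frequency ratio is irrational, no common period exists.
The signal is not periodic.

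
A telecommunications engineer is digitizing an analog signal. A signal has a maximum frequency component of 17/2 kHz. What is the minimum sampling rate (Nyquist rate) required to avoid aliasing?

By the Nyquist-Shannon sampling theorem,
the minimum sampling rate (Nyquist rate) must be at least 2 * f_max.
Nyquist rate = 2 * 17/2 kHz = 17 kHz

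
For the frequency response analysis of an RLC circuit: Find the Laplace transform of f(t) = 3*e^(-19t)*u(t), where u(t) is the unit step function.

Standard Laplace transform pair:
e^(-at)*u(t) <-> 1/(s+a)
With a = 19: L{3*e^(-19t)*u(t)} = 3/(s+19), ROC: Re(s) > -19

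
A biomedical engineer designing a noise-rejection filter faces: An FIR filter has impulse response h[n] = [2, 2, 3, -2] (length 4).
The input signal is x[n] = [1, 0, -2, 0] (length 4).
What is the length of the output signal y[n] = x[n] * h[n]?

For linear convolution, the output length is:
len(y) = len(x) + len(h) - 1 = 4 + 4 - 1 = 7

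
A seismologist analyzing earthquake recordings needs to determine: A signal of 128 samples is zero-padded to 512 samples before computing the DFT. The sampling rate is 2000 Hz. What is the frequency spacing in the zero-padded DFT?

Original DFT: N = 128, resolution = f_s/N = 2000/128 = 125/8 Hz
Zero-padded DFT: N = 512, resolution = f_s/N = 2000/512 = 125/32 Hz
Zero-padding interpolates the spectrum (finer frequency grid)
but does NOT improve the true spectral resolution (ability to resolve close frequencies).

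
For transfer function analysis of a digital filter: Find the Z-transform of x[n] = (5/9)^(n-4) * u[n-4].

Time-shifting property: if X(z) = Z{x[n]}, then Z{x[n-d]} = z^(-d) * X(z)
X(z) = z/(z - 5/9) for x[n] = (5/9)^n * u[n]
Z{x[n-4]} = z^(-4) * z/(z - 5/9) = z^(-3)/(z - 5/9)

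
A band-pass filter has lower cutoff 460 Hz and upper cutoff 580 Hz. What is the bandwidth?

Bandwidth = f_high - f_low
= 580 Hz - 460 Hz = 120 Hz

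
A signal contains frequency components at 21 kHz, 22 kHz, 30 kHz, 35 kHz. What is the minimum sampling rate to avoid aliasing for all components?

The highest frequency component is f_max = 35 kHz.
Nyquist rate = 2 * f_max = 2 * 35 kHz = 70 kHz.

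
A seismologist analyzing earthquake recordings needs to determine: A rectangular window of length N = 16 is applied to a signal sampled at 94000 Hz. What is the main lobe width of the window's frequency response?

For a rectangular window of length N,
the main lobe width in frequency is 2*f_s/N.
= 2*94000/16 = 11750 Hz
This determines the minimum frequency separation for resolving two sinusoids.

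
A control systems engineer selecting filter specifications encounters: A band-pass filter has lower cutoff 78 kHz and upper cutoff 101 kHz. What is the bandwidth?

Bandwidth = f_high - f_low
= 101 kHz - 78 kHz = 23 kHz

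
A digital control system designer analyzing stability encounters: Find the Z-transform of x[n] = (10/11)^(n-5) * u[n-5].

Time-shifting property: if X(z) = Z{x[n]}, then Z{x[n-d]} = z^(-d) * X(z)
X(z) = z/(z - 10/11) for x[n] = (10/11)^n * u[n]
Z{x[n-5]} = z^(-5) * z/(z - 10/11) = z^(-4)/(z - 10/11)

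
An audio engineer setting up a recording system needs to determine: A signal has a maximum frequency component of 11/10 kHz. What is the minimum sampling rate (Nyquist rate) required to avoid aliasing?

By the Nyquist-Shannon sampling theorem,
the minimum sampling rate (Nyquist rate) must be at least 2 * f_max.
Nyquist rate = 2 * 11/10 kHz = 11/5 kHz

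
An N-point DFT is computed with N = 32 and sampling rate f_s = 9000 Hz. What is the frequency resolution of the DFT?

DFT frequency resolution = f_s / N
= 9000 / 32 = 1125/4 Hz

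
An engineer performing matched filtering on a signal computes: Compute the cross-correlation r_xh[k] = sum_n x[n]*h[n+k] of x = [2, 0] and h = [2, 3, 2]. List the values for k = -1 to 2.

Both sequences indexed from 0 and zero outside their support.
Lags with overlap: k = -1 to 2.
  r_xh[-1] = x[1]*h[0] = 0
  r_xh[0] = x[0]*h[0] + x[1]*h[1] = 4
  r_xh[1] = x[0]*h[1] + x[1]*h[2] = 6
  r_xh[2] = x[0]*h[2] = 4
r_xh = [0, 4, 6, 4] (for k = -1, ..., 2)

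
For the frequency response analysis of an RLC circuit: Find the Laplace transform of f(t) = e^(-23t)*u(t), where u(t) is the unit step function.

Standard Laplace transform pair:
e^(-at)*u(t) <-> 1/(s+a)
With a = 23: L{e^(-23t)*u(t)} = 1/(s+23), ROC: Re(s) > -23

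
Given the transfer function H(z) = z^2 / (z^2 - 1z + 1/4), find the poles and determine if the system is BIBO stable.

Poles are roots of the denominator: z^2 - 1z + 1/4 = 0.
Quadratic formula: z = [-(-1) +/- sqrt((-1)^2 - 4*(1/4))] / 2
Discriminant = 1 - 1 = 0; sqrt = 0.
z = (1 +/- 0) / 2 = 1/2 (repeated root).
|p1| = 1/2, |p2| = 1/2.
For BIBO stability, all poles must lie inside the unit circle (|p| < 1).
System is STABLE since both |p| < 1.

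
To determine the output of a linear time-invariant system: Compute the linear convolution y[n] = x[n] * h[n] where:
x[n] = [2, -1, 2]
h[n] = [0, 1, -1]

y[n] = sum_k x[k]*h[n-k]. Output length = len(x) + len(h) - 1 = 3 + 3 - 1 = 5.
y[0] = 2*0 = 0
y[1] = -1*0 + 2*1 = 2
y[2] = 2*0 + -1*1 + 2*-1 = -3
y[3] = 2*1 + -1*-1 = 3
y[4] = 2*-1 = -2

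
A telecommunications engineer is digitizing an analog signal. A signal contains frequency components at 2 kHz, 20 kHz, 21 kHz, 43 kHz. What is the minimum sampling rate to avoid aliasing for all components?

The highest frequency component is f_max = 43 kHz.
Nyquist rate = 2 * f_max = 2 * 43 kHz = 86 kHz.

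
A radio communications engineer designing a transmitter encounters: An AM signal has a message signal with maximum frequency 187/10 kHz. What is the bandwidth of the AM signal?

In AM (double-sideband), the bandwidth is twice the message frequency.
BW = 2 * f_m = 2 * 187/10 kHz = 187/5 kHz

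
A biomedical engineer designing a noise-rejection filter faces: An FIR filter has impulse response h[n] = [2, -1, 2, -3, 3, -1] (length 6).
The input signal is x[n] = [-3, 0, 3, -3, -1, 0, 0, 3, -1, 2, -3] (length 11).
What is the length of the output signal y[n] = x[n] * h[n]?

For linear convolution, the output length is:
len(y) = len(x) + len(h) - 1 = 11 + 6 - 1 = 16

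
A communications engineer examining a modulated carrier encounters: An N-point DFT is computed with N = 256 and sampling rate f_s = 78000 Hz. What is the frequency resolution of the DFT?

DFT frequency resolution = f_s / N
= 78000 / 256 = 4875/16 Hz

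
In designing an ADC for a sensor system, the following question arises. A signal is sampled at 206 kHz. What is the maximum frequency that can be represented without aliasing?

The maximum frequency that can be represented without aliasing
is the Nyquist frequency: f_max = f_s / 2 = 206 kHz / 2 = 103 kHz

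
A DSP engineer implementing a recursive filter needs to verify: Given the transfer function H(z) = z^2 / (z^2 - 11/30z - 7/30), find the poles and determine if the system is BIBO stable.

Poles are roots of the denominator: z^2 - 11/30z - 7/30 = 0.
Quadratic formula: z = [-(-11/30) +/- sqrt((-11/30)^2 - 4*(-7/30))] / 2
Discriminant = 121/900 + 14/15 = 961/900; sqrt = 31/30.
z = (11/30 +/- 31/30) / 2 => z = 7/10 or z = -1/3.
|p1| = 1/3, |p2| = 7/10.
For BIBO stability, all poles must lie inside the unit circle (|p| < 1).
System is STABLE since both |p| < 1.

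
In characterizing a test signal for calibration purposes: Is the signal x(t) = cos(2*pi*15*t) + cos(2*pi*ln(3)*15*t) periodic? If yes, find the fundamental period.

f1 = 15 Hz, f2 = 15*ln(3) Hz
Ratio f2/f1 = ln(3), which is irrational.
Since the frequency ratio is irrational, no common period exists.
The signal is not periodic.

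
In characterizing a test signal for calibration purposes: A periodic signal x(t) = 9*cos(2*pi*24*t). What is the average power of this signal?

Average power of A*cos(wt) is A^2/2.
P = 9^2 / 2 = 81/2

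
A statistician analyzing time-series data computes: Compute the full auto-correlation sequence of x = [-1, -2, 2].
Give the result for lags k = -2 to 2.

r_xx[k] = sum_m x[m]*x[m+k], indexed from 0, for k = -2 to 2:
  r_xx[-2] = x[2]*x[0] = -2
  r_xx[-1] = x[1]*x[0] + x[2]*x[1] = -2
  r_xx[0] = x[0]*x[0] + x[1]*x[1] + x[2]*x[2] = 9
  r_xx[1] = x[0]*x[1] + x[1]*x[2] = -2
  r_xx[2] = x[0]*x[2] = -2
r_xx = [-2, -2, 9, -2, -2]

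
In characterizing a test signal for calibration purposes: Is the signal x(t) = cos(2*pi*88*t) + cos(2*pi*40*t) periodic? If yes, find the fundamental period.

f1 = 88 Hz, f2 = 40 Hz
Period T1 = 1/88, T2 = 1/40
Ratio T1/T2 = 40/88, which is rational.
The signal is periodic with fundamental period T = 1/GCD(88,40) = 1/8 s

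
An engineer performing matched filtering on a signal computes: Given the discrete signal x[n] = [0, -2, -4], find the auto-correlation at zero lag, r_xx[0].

The auto-correlation at zero lag r_xx[0] equals the signal energy.
r_xx[0] = sum of x[n]^2 = 0^2 + (-2)^2 + (-4)^2
= 0 + 4 + 16 = 20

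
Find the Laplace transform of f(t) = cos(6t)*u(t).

Standard pair: cos(wt)*u(t) <-> s/(s^2+w^2)
With w = 6: L{cos(6t)*u(t)} = s/(s^2+36)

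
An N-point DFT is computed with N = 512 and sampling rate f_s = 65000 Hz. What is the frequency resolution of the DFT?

DFT frequency resolution = f_s / N
= 65000 / 512 = 8125/64 Hz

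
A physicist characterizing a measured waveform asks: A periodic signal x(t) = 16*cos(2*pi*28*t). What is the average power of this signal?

Average power of A*cos(wt) is A^2/2.
P = 16^2 / 2 = 256/2 = 128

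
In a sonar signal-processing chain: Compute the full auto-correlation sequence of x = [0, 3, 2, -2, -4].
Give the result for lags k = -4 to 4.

r_xx[k] = sum_m x[m]*x[m+k], indexed from 0, for k = -4 to 4:
  r_xx[-4] = x[4]*x[0] = 0
  r_xx[-3] = x[3]*x[0] + x[4]*x[1] = -12
  r_xx[-2] = x[2]*x[0] + x[3]*x[1] + x[4]*x[2] = -14
  r_xx[-1] = x[1]*x[0] + x[2]*x[1] + x[3]*x[2] + x[4]*x[3] = 10
  r_xx[0] = x[0]*x[0] + x[1]*x[1] + x[2]*x[2] + x[3]*x[3] + x[4]*x[4] = 33
  r_xx[1] = x[0]*x[1] + x[1]*x[2] + x[2]*x[3] + x[3]*x[4] = 10
  r_xx[2] = x[0]*x[2] + x[1]*x[3] + x[2]*x[4] = -14
  r_xx[3] = x[0]*x[3] + x[1]*x[4] = -12
  r_xx[4] = x[0]*x[4] = 0
r_xx = [0, -12, -14, 10, 33, 10, -14, -12, 0]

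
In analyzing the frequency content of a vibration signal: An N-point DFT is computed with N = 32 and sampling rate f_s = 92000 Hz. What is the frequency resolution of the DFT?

DFT frequency resolution = f_s / N
= 92000 / 32 = 2875 Hz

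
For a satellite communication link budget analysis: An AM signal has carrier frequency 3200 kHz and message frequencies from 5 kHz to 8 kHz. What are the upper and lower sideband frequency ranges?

Upper sideband (USB) = fc + [fm_low, fm_high] = 3200 + [5, 8] = [3205, 3208] kHz
Lower sideband (LSB) = fc - [fm_high, fm_low] = 3200 - [8, 5] = [3192, 3195] kHz
Total occupied spectrum: 3192 kHz to 3208 kHz (plus carrier at 3200 kHz)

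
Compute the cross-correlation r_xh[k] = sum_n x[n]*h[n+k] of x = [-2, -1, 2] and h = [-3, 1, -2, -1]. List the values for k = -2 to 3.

Both sequences indexed from 0 and zero outside their support.
Lags with overlap: k = -2 to 3.
  r_xh[-2] = x[2]*h[0] = -6
  r_xh[-1] = x[1]*h[0] + x[2]*h[1] = 5
  r_xh[0] = x[0]*h[0] + x[1]*h[1] + x[2]*h[2] = 1
  r_xh[1] = x[0]*h[1] + x[1]*h[2] + x[2]*h[3] = -2
  r_xh[2] = x[0]*h[2] + x[1]*h[3] = 5
  r_xh[3] = x[0]*h[3] = 2
r_xh = [-6, 5, 1, -2, 5, 2] (for k = -2, ..., 3)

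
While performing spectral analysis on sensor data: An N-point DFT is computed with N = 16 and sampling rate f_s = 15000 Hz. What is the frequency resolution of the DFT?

DFT frequency resolution = f_s / N
= 15000 / 16 = 1875/2 Hz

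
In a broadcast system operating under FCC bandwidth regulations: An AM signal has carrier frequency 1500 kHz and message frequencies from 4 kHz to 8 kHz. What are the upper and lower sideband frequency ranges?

Upper sideband (USB) = fc + [fm_low, fm_high] = 1500 + [4, 8] = [1504, 1508] kHz
Lower sideband (LSB) = fc - [fm_high, fm_low] = 1500 - [8, 4] = [1492, 1496] kHz
Total occupied spectrum: 1492 kHz to 1508 kHz (plus carrier at 1500 kHz)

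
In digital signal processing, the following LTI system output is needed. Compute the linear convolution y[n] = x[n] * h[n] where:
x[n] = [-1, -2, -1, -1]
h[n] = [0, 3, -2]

y[n] = sum_k x[k]*h[n-k]. Output length = len(x) + len(h) - 1 = 4 + 3 - 1 = 6.
y[0] = -1*0 = 0
y[1] = -2*0 + -1*3 = -3
y[2] = -1*0 + -2*3 + -1*-2 = -4
y[3] = -1*0 + -1*3 + -2*-2 = 1
y[4] = -1*3 + -1*-2 = -1
y[5] = -1*-2 = 2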